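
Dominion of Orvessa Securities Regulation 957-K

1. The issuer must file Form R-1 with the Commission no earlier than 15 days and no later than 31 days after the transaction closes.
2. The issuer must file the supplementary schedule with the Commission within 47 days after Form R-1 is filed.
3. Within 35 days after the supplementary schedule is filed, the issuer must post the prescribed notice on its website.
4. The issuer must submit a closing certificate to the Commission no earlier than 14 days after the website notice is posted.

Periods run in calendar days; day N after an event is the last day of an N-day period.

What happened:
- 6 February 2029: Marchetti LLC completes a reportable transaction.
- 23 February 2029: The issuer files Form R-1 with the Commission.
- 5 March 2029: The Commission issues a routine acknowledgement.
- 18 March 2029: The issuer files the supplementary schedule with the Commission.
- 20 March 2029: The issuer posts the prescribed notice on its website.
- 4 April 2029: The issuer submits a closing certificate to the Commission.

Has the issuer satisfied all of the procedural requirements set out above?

Yes

Step 1 — 15 and 31 days from 6 February 2029 (when the transaction closes) are 21 February 2029 and 9 March 2029 respectively; 23 February 2029 falls inside that range.
Step 2 — counting 47 days from 23 February 2029 (when Form R-1 is filed) gives a deadline of 11 April 2029; 18 March 2029 is within that limit.
Step 3 — counting 35 days from 18 March 2029 (when the supplementary schedule is filed) gives a deadline of 22 April 2029; 20 March 2029 is within that limit.
Step 4 — must wait 14 days from 20 March 2029 (when the website notice is posted), so not before 3 April 2029; done 4 April 2029 — permitted.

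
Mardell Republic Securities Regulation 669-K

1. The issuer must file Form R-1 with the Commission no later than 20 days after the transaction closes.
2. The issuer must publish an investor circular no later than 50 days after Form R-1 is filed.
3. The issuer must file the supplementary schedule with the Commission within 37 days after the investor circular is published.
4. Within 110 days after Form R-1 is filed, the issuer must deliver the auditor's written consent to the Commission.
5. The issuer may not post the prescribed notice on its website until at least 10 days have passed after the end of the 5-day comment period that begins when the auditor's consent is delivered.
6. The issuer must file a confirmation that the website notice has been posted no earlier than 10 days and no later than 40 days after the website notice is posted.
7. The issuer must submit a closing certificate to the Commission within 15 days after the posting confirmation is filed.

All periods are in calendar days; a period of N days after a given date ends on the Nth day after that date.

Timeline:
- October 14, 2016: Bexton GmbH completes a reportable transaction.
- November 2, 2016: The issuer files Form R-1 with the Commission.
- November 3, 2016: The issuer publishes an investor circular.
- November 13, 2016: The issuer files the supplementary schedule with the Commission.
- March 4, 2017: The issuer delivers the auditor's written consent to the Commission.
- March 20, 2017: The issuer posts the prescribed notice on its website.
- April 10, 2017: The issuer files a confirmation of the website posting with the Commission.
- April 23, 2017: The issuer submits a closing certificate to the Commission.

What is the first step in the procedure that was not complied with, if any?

(1) due by October 14, 2016 + 20 days = November 3, 2016; done November 2, 2016 — timely.
(2) due by November 2, 2016 + 50 days = December 22, 2016; done November 3, 2016 — timely.
(3) due by November 3, 2016 + 37 days = December 10, 2016; completed November 13, 2016, before the deadline.
(4) due by November 2, 2016 + 110 days = February 20, 2017; March 4, 2017 misses that deadline by 12 days.

Step 4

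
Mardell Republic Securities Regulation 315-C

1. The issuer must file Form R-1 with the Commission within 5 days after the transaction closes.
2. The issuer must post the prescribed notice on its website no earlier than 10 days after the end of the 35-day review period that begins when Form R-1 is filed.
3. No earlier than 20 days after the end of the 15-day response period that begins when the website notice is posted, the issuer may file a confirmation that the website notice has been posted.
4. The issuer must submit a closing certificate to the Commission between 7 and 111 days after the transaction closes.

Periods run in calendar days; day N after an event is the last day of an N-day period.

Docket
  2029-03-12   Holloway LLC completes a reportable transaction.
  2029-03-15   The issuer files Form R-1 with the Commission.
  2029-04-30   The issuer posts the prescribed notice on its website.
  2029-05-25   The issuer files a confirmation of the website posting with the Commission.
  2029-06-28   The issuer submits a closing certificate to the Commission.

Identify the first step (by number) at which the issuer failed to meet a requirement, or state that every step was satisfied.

Step 3

(1) due by 2029-03-12 + 5 days = 2029-03-17; done 2029-03-15 — timely.
(2) permitted from 2029-04-19 + 10 days = 2029-04-29 onward; done 2029-04-30, after the minimum wait.
(3) permitted from 2029-05-15 + 20 days = 2029-06-04 onward; done 2029-05-25 — 10 days too early.
That is the first point of non-compliance.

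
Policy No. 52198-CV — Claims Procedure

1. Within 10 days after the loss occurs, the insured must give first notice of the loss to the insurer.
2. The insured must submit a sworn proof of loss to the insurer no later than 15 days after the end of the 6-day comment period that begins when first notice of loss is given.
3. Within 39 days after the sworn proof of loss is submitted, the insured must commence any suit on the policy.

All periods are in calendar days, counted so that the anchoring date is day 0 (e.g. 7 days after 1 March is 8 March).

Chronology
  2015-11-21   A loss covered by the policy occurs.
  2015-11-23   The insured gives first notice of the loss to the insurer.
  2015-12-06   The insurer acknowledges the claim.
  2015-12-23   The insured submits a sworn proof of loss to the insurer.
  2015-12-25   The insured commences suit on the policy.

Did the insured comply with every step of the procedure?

(1) due by 2015-11-21 + 10 days = 2015-12-01; completed 2015-11-23, before the deadline.
(2) due by 2015-11-29 + 15 days = 2015-12-14; 2015-12-23 misses that deadline by 9 days.

No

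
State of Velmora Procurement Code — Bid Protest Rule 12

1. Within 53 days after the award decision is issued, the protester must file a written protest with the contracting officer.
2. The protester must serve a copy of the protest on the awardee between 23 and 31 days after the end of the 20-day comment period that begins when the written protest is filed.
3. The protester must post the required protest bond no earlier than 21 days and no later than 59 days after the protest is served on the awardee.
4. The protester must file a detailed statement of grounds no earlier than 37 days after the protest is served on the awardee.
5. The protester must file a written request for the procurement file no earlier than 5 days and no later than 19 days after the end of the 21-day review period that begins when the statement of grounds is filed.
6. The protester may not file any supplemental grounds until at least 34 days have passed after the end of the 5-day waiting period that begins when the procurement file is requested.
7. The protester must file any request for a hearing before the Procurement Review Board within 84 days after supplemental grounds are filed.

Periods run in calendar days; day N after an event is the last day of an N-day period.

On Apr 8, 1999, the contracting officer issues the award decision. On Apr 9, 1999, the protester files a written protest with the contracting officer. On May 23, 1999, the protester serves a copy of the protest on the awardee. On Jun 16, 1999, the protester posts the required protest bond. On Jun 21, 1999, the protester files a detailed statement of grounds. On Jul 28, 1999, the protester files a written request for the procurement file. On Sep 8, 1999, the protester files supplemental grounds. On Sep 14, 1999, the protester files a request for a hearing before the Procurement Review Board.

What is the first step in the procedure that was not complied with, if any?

Step 4

(1) due by Apr 8, 1999 + 53 days = May 31, 1999; done Apr 9, 1999 — timely.
(2) the permitted window runs from Apr 29, 1999 + 23 = May 22, 1999 to Apr 29, 1999 + 31 = May 30, 1999; done May 23, 1999, which is between those dates.
(3) the permitted window runs from May 23, 1999 + 21 = Jun 13, 1999 to May 23, 1999 + 59 = Jul 21, 1999; done Jun 16, 1999 — within the window.
(4) permitted from May 23, 1999 + 37 days = Jun 29, 1999 onward; Jun 21, 1999 is 8 days before the earliest permitted date.
The analysis stops there.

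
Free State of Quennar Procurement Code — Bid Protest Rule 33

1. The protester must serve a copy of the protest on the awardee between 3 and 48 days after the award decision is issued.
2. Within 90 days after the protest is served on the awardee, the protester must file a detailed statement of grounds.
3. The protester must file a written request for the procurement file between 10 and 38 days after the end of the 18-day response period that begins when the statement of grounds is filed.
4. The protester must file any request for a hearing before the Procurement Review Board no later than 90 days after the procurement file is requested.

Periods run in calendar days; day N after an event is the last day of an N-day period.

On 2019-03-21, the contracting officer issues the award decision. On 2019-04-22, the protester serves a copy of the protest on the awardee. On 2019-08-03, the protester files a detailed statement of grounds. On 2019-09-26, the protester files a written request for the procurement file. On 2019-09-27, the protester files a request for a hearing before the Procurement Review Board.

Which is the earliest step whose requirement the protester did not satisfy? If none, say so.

(1) the permitted window runs from 2019-03-21 + 3 = 2019-03-24 to 2019-03-21 + 48 = 2019-05-08; done 2019-04-22, which is between those dates.
(2) due by 2019-04-22 + 90 days = 2019-07-21; done 2019-08-03 — 13 days late.
No need to go further; step 2 was not satisfied.

Step 2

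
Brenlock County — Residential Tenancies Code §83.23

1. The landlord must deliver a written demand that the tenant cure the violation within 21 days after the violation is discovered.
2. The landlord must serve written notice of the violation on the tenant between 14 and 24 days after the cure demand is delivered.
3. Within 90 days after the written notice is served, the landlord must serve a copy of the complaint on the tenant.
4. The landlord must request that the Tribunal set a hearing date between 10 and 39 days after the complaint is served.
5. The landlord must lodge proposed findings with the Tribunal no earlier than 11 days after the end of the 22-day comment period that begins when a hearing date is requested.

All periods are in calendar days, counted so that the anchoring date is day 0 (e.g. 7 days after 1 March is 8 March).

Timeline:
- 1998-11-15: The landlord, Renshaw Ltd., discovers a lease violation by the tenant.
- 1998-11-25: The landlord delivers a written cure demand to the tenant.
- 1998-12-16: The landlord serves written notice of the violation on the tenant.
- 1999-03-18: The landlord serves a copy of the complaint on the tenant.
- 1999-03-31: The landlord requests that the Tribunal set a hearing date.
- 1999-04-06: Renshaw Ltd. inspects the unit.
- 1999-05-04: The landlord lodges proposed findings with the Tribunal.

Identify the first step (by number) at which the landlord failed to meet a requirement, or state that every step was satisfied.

Step 3

Step 1: 21 days after 1998-11-15 (when the violation is discovered) is 1998-12-06; 1998-11-25 is within that limit.
Step 2: the window is 14–24 days after 1998-11-25 (when the cure demand is delivered), so 1998-12-09 through 1998-12-19; done 1998-12-16, which is between those dates.
Step 3: 90 days after 1998-12-16 (when the written notice is served) is 1999-03-16; 1999-03-18 misses that deadline by 2 days.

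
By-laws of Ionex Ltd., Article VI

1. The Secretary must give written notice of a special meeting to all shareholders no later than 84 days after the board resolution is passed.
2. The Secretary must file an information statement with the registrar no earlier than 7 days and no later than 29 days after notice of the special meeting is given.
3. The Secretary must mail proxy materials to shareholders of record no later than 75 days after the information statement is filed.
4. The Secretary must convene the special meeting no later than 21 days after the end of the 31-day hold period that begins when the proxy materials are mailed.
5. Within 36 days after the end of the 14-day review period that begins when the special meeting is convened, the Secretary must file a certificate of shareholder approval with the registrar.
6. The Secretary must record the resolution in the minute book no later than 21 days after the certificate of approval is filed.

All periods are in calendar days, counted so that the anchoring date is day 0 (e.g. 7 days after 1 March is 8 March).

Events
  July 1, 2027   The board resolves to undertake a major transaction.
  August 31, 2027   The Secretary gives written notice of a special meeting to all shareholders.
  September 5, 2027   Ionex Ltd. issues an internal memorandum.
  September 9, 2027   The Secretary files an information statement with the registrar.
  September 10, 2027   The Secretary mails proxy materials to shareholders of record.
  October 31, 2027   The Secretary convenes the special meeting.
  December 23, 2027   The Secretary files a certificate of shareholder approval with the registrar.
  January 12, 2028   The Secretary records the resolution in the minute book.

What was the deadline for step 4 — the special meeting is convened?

The proxy materials are mailed on September 10, 2027; the 31-day hold period therefore ends October 11, 2027, and step 4 runs from that date. 21 days after October 11, 2027 is November 1, 2027.

November 1, 2027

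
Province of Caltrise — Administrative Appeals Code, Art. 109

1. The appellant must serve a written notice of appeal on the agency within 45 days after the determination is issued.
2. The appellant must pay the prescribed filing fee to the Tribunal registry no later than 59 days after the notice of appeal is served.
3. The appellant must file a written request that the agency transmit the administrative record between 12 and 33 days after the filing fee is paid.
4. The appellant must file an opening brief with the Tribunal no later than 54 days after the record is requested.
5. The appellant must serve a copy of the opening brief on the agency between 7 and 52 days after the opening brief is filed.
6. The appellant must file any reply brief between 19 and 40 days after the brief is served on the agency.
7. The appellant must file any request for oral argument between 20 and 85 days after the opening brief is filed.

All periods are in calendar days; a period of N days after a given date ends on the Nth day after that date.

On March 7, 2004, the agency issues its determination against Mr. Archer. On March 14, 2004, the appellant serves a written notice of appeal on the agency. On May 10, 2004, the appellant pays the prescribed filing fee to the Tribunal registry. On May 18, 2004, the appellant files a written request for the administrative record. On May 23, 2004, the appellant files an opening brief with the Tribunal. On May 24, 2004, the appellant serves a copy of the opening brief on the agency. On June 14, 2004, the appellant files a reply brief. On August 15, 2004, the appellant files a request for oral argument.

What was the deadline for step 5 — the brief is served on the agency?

July 14, 2004

Step 5 runs from May 23, 2004, when the opening brief is filed. The window is 7–52 days after May 23, 2004; it closes on July 14, 2004.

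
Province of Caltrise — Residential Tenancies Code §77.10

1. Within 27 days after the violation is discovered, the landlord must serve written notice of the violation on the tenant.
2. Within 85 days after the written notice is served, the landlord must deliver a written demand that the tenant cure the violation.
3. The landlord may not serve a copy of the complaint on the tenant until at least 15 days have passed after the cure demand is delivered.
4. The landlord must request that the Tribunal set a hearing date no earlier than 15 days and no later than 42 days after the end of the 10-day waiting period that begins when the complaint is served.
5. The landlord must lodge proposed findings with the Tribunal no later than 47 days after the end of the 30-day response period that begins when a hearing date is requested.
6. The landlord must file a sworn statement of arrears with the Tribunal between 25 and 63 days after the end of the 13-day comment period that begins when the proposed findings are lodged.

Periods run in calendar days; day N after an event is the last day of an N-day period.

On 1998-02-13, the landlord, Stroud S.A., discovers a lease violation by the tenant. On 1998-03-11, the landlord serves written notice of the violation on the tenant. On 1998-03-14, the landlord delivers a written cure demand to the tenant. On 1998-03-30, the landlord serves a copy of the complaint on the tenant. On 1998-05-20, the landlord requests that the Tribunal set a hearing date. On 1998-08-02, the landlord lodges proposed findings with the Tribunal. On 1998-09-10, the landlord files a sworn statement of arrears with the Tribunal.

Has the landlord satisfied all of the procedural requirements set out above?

Step 1 — counting 27 days from 1998-02-13 (when the violation is discovered) gives a deadline of 1998-03-12; completed 1998-03-11, before the deadline.
Step 2 — counting 85 days from 1998-03-11 (when the written notice is served) gives a deadline of 1998-06-04; 1998-03-14 is within that limit.
Step 3 — must wait 15 days from 1998-03-14 (when the cure demand is delivered), so not before 1998-03-29; done 1998-03-30 — permitted.
Step 4 — 15 and 42 days from 1998-04-09 (end of the 10-day waiting period, which began when the complaint is served on 1998-03-30) are 1998-04-24 and 1998-05-21 respectively; done 1998-05-20 — within the window.
Step 5 — counting 47 days from 1998-06-19 (end of the 30-day response period, which began when a hearing date is requested on 1998-05-20) gives a deadline of 1998-08-05; 1998-08-02 is within that limit.
Step 6 — 25 and 63 days from 1998-08-15 (end of the 13-day comment period, which began when the proposed findings are lodged on 1998-08-02) are 1998-09-09 and 1998-10-17 respectively; done 1998-09-10 — within the window.

Yes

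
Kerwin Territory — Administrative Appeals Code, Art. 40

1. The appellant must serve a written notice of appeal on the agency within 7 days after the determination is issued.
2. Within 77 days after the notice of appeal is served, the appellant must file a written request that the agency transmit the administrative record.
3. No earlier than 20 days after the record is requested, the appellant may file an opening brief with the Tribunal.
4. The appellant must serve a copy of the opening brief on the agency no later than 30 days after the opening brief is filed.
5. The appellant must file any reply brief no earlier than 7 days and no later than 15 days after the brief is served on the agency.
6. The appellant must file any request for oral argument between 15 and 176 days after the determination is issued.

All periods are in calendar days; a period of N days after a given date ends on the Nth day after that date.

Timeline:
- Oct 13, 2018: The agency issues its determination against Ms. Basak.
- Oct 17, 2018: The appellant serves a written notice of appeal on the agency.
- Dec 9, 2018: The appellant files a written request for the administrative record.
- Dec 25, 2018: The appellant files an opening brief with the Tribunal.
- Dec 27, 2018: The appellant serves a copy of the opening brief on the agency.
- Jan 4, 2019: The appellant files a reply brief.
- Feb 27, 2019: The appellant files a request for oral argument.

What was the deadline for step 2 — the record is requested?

Step 2 runs from Oct 17, 2018, when the notice of appeal is served. 77 days after Oct 17, 2018 is Jan 2, 2019.

Jan 2, 2019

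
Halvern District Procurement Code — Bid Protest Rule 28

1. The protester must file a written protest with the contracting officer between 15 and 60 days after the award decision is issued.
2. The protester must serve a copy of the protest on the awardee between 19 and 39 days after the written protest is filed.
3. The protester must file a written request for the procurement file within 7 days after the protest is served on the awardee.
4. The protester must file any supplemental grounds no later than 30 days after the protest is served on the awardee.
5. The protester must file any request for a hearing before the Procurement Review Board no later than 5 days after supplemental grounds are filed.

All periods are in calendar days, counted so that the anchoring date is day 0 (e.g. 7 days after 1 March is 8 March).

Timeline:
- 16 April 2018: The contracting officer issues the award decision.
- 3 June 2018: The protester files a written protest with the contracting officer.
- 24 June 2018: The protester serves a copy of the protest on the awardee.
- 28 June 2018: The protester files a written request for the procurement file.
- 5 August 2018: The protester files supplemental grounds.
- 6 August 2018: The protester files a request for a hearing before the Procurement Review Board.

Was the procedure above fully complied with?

No

Step 1: the window is 15–60 days after 16 April 2018 (when the award decision is issued), so 1 May 2018 through 15 June 2018; 3 June 2018 falls inside that range.
Step 2: the window is 19–39 days after 3 June 2018 (when the written protest is filed), so 22 June 2018 through 12 July 2018; done 24 June 2018 — within the window.
Step 3: 7 days after 24 June 2018 (when the protest is served on the awardee) is 1 July 2018; done 28 June 2018 — timely.
Step 4: 30 days after 24 June 2018 (when the protest is served on the awardee) is 24 July 2018; 5 August 2018 misses that deadline by 12 days.
The analysis stops there.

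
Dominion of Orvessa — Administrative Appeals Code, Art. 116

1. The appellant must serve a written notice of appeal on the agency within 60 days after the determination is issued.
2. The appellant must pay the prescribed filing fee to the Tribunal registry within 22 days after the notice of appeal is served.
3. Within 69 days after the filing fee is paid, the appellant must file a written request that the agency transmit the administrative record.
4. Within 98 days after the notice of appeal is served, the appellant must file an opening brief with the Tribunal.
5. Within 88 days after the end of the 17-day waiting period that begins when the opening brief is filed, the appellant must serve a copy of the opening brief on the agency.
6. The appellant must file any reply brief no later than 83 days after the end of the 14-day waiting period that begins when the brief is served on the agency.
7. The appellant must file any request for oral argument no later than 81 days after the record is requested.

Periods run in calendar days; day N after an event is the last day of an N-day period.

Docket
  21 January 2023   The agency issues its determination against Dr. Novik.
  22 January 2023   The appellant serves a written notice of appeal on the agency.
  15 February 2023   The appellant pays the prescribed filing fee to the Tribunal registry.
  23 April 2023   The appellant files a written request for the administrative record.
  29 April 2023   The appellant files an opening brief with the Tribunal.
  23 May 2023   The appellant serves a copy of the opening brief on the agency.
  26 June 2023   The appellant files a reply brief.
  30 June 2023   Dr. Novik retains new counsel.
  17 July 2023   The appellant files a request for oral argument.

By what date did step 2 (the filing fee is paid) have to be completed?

13 February 2023

Step 2 runs from 22 January 2023, when the notice of appeal is served. 22 days after 22 January 2023 is 13 February 2023.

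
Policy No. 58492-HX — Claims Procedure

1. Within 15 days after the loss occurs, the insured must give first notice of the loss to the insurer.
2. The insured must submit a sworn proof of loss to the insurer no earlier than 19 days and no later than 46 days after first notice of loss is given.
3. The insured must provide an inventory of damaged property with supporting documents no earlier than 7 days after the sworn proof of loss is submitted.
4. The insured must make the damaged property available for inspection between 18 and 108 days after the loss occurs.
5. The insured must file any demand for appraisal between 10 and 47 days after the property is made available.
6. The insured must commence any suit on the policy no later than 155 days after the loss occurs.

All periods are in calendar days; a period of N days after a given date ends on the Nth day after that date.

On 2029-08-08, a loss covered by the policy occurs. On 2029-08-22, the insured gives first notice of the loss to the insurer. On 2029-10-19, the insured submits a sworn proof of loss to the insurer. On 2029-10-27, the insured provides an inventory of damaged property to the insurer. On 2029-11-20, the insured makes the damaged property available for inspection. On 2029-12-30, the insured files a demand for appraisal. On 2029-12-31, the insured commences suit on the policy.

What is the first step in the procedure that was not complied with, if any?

(1) due by 2029-08-08 + 15 days = 2029-08-23; 2029-08-22 is within that limit.
(2) the permitted window runs from 2029-08-22 + 19 = 2029-09-10 to 2029-08-22 + 46 = 2029-10-07; done 2029-10-19 — 12 days after the window closed.
The analysis stops there.

Step 2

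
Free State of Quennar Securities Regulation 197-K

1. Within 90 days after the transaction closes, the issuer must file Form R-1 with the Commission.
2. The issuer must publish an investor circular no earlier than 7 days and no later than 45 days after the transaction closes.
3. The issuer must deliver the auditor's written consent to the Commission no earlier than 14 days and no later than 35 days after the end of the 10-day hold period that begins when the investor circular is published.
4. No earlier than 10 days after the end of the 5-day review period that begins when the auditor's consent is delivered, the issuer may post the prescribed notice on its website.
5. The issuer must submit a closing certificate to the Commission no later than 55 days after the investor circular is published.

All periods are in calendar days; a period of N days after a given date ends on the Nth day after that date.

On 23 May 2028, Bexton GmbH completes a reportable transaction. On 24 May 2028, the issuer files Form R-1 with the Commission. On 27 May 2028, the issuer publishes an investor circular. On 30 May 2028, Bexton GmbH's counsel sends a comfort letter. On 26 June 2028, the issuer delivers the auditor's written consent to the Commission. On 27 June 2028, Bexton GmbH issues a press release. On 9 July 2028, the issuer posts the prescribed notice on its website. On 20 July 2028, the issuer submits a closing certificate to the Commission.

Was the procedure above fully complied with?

No

Step 1: 90 days after 23 May 2028 (when the transaction closes) is 21 August 2028; 24 May 2028 is within that limit.
Step 2: the window is 7–45 days after 23 May 2028 (when the transaction closes), so 30 May 2028 through 7 July 2028; 27 May 2028 is 3 days too early.
That is the first point of non-compliance.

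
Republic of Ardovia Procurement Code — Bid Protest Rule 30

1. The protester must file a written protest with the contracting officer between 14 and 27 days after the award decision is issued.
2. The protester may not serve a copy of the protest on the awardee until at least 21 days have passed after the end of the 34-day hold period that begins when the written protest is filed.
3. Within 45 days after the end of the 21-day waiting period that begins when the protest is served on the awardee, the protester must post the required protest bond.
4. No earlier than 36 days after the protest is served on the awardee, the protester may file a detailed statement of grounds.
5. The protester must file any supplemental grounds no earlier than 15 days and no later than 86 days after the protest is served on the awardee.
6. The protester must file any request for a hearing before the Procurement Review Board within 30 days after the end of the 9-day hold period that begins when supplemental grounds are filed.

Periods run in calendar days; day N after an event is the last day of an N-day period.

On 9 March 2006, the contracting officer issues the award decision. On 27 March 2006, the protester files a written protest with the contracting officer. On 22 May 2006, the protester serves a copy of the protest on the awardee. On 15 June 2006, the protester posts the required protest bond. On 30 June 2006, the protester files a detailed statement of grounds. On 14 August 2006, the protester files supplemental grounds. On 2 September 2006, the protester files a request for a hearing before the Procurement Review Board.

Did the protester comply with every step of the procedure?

Yes

(1) the permitted window runs from 9 March 2006 + 14 = 23 March 2006 to 9 March 2006 + 27 = 5 April 2006; 27 March 2006 falls inside that range.
(2) permitted from 30 April 2006 + 21 days = 21 May 2006 onward; done 22 May 2006 — permitted.
(3) due by 12 June 2006 + 45 days = 27 July 2006; done 15 June 2006 — timely.
(4) permitted from 22 May 2006 + 36 days = 27 June 2006 onward; 30 June 2006 is on or after that date.
(5) the permitted window runs from 22 May 2006 + 15 = 6 June 2006 to 22 May 2006 + 86 = 16 August 2006; done 14 August 2006, which is between those dates.
(6) due by 23 August 2006 + 30 days = 22 September 2006; 2 September 2006 is within that limit.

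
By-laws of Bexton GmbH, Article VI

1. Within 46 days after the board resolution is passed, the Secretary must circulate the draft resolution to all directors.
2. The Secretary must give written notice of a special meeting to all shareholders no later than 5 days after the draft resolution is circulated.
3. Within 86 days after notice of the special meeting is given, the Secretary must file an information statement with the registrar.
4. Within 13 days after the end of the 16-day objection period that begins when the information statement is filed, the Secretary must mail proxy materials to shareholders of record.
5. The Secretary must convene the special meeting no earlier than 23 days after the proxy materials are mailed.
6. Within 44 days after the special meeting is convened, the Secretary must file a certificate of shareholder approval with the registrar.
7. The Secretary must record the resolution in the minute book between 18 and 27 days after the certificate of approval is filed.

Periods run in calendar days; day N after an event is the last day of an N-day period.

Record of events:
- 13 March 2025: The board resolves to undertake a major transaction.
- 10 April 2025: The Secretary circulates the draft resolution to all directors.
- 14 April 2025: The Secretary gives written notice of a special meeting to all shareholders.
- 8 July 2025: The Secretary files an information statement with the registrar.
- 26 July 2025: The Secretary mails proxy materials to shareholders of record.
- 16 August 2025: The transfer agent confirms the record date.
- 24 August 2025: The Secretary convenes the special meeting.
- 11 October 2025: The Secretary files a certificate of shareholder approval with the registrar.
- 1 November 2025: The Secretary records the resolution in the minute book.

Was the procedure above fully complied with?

Step 1 — counting 46 days from 13 March 2025 (when the board resolution is passed) gives a deadline of 28 April 2025; done 10 April 2025 — timely.
Step 2 — counting 5 days from 10 April 2025 (when the draft resolution is circulated) gives a deadline of 15 April 2025; done 14 April 2025 — timely.
Step 3 — counting 86 days from 14 April 2025 (when notice of the special meeting is given) gives a deadline of 9 July 2025; 8 July 2025 is within that limit.
Step 4 — counting 13 days from 24 July 2025 (end of the 16-day objection period, which began when the information statement is filed on 8 July 2025) gives a deadline of 6 August 2025; done 26 July 2025 — timely.
Step 5 — must wait 23 days from 26 July 2025 (when the proxy materials are mailed), so not before 18 August 2025; done 24 August 2025 — permitted.
Step 6 — counting 44 days from 24 August 2025 (when the special meeting is convened) gives a deadline of 7 October 2025; not done until 11 October 2025, 4 days after the deadline.
No need to go further; step 6 was not satisfied.

No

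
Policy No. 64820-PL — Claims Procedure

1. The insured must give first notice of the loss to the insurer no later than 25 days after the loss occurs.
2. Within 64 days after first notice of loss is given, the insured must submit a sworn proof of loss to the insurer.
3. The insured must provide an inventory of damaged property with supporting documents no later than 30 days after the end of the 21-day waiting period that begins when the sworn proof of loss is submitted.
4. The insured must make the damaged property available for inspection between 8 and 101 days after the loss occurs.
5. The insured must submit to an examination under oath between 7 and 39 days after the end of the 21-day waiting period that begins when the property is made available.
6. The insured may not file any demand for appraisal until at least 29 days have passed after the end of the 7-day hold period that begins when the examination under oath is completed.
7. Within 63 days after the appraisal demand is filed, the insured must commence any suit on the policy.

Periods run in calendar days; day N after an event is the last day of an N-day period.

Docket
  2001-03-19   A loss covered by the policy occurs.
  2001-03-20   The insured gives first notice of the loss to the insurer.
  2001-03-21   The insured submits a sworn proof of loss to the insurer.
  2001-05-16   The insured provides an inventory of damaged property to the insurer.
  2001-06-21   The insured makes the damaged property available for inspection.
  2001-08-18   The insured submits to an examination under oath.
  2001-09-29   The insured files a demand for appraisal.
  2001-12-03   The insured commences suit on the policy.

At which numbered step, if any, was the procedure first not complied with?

Step 1 — counting 25 days from 2001-03-19 (when the loss occurs) gives a deadline of 2001-04-13; 2001-03-20 is within that limit.
Step 2 — counting 64 days from 2001-03-20 (when first notice of loss is given) gives a deadline of 2001-05-23; done 2001-03-21 — timely.
Step 3 — counting 30 days from 2001-04-11 (end of the 21-day waiting period, which began when the sworn proof of loss is submitted on 2001-03-21) gives a deadline of 2001-05-11; done 2001-05-16 — 5 days late.

Step 3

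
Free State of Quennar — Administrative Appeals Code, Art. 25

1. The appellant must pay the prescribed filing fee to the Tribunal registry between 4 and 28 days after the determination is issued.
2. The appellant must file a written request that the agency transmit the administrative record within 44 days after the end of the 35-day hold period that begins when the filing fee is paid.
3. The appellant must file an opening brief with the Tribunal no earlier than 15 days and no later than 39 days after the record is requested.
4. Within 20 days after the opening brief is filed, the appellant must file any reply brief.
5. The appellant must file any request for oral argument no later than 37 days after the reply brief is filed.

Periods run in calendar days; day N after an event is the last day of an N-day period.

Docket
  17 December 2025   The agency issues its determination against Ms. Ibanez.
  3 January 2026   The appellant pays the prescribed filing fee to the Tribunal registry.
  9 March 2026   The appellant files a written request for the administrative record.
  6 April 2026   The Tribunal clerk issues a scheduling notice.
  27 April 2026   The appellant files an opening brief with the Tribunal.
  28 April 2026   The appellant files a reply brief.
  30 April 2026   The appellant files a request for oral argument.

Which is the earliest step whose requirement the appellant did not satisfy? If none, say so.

Step 1 — 4 and 28 days from 17 December 2025 (when the determination is issued) are 21 December 2025 and 14 January 2026 respectively; done 3 January 2026 — within the window.
Step 2 — counting 44 days from 7 February 2026 (end of the 35-day hold period, which began when the filing fee is paid on 3 January 2026) gives a deadline of 23 March 2026; done 9 March 2026 — timely.
Step 3 — 15 and 39 days from 9 March 2026 (when the record is requested) are 24 March 2026 and 17 April 2026 respectively; 27 April 2026 is 10 days past the end of the window.

Step 3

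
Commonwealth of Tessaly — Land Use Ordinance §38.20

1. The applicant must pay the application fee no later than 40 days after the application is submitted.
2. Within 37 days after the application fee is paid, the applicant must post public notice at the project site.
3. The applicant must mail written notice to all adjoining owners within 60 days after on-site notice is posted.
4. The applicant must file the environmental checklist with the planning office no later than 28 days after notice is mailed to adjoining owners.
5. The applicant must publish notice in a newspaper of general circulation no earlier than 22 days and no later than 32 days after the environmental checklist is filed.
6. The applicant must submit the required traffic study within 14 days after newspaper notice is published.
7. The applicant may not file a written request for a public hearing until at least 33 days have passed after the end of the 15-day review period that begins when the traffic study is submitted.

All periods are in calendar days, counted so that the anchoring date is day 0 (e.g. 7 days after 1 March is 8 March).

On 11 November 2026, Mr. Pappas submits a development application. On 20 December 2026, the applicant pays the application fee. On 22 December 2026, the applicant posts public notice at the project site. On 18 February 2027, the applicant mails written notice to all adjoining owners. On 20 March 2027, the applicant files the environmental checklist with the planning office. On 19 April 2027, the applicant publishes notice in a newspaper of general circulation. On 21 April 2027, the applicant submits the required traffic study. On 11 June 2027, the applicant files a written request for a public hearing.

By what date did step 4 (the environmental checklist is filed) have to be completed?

18 March 2027

Step 4 runs from 18 February 2027, when notice is mailed to adjoining owners. 28 days after 18 February 2027 is 18 March 2027.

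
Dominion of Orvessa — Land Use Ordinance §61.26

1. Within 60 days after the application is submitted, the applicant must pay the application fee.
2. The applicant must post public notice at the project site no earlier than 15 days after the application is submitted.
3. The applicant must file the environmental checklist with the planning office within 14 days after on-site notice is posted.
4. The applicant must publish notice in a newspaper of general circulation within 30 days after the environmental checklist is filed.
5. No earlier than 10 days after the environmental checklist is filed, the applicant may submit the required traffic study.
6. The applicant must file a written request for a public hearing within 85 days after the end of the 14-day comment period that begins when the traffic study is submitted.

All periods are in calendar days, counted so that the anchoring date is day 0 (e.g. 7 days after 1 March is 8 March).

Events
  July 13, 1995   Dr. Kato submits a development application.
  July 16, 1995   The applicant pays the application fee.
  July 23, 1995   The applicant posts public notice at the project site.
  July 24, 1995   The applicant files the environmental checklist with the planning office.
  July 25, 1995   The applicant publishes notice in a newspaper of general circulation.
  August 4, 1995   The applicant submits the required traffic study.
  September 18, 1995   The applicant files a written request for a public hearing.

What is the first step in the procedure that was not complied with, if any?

Step 2

Step 1: 60 days after July 13, 1995 (when the application is submitted) is September 11, 1995; July 16, 1995 is within that limit.
Step 2: the earliest permitted date is 15 days after July 13, 1995 (when the application is submitted), i.e. July 28, 1995; done July 23, 1995 — 5 days too early.
No need to go further; step 2 was not satisfied.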